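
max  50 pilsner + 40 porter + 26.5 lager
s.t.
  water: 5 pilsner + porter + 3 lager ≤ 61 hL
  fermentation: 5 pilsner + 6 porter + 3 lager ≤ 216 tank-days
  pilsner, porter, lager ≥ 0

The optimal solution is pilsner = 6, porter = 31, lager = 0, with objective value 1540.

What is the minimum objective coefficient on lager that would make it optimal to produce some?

At the optimum: water uses 61 of 61 (binding); fermentation uses 216 of 216 (binding).
The binding rows give the dual system: 5·y_water + 5·y_fermentation = 50 and 1·y_water + 6·y_fermentation = 40.
This yields shadow prices y_water = 4, y_fermentation = 6.
lager enters the basis when its profit ≥ yᵀa₃ = 4·3 + 6·3 = 30.

30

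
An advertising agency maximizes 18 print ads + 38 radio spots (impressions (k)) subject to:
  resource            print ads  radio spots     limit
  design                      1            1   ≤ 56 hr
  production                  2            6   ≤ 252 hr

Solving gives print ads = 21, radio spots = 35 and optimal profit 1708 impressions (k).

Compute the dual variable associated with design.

At the optimum: design uses 56 of 56 (binding); production uses 252 of 252 (binding).
From A_Bᵀ y = c: 1·y_design + 2·y_production = 18; 1·y_design + 6·y_production = 38.
This yields shadow prices y_design = 8, y_production = 5.
Shadow price of design = 8.

8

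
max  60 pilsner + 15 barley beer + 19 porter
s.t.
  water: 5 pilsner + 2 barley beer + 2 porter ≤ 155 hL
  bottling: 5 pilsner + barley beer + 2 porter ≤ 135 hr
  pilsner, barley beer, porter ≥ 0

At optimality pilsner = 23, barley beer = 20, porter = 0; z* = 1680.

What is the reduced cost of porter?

Check each constraint at x*: water 155/155 (tight); bottling 135/135 (tight).
The binding rows give the dual system: 5·y_water + 5·y_bottling = 60 and 2·y_water + 1·y_bottling = 15.
→ y_water = 3 and y_bottling = 9.
Reduced cost of porter: c₃ − yᵀa₃ = 19 − (3·2 + 9·2) = 19 − 24 = -5.

-5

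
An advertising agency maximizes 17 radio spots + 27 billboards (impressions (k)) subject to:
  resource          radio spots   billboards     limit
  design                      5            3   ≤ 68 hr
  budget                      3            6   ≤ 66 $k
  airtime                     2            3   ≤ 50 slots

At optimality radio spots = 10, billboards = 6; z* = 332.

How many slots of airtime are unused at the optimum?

airtime used = 2·10 + 3·6 = 38; slack = 50 − 38 = 12.

12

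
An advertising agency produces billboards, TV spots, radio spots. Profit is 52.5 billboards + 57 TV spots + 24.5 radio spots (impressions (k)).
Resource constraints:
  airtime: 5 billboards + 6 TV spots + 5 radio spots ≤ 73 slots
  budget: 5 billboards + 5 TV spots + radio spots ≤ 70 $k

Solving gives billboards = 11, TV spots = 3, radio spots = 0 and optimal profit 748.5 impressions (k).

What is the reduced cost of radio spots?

Check each constraint at x*: airtime 73/73 (tight); budget 70/70 (tight).
The binding rows give the dual system: 5·y_airtime + 5·y_budget = 52.5 and 6·y_airtime + 5·y_budget = 57.
→ y_airtime = 4.5 and y_budget = 6.
Reduced cost of radio spots: c₃ − yᵀa₃ = 24.5 − (4.5·5 + 6·1) = 24.5 − 28.5 = -4.

-4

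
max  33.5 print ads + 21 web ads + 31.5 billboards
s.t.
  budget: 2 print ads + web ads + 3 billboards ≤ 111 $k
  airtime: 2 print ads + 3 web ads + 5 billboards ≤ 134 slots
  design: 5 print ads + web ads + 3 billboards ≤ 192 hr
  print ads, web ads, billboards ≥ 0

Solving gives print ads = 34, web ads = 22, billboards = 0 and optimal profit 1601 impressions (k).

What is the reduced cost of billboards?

-9.5

Binding: airtime and design. Non-binding: budget (21 unused).
Slack constraints have shadow price 0 (complementary slackness).
The binding rows give the dual system: 2·y_airtime + 5·y_design = 33.5 and 3·y_airtime + 1·y_design = 21.
This yields shadow prices y_airtime = 5.5, y_design = 4.5.
Reduced cost of billboards: c₃ − yᵀa₃ = 31.5 − (5.5·5 + 4.5·3) = 31.5 − 41 = -9.5.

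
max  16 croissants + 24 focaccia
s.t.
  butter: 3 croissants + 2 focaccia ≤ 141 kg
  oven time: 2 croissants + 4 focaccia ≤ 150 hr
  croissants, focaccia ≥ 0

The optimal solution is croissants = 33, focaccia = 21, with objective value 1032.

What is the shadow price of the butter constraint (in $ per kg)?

2

Both butter and oven time are binding at x*.
From A_Bᵀ y = c: 3·y_butter + 2·y_oven time = 16; 2·y_butter + 4·y_oven time = 24.
→ y_butter = 2 and y_oven time = 5.
Shadow price of butter = 2.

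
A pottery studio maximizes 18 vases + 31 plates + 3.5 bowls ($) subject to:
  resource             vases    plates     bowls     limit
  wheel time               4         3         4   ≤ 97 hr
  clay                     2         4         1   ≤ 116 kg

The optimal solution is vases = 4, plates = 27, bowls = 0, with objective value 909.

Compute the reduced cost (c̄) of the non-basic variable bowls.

-7.5

At the optimum: wheel time uses 97 of 97 (binding); clay uses 116 of 116 (binding).
Dual feasibility on the basic columns requires 4·y_wheel time + 2·y_clay = 18, 3·y_wheel time + 4·y_clay = 31.
Solving: y_wheel time = 1, y_clay = 7.
Reduced cost of bowls: c₃ − yᵀa₃ = 3.5 − (1·4 + 7·1) = 3.5 − 11 = -7.5.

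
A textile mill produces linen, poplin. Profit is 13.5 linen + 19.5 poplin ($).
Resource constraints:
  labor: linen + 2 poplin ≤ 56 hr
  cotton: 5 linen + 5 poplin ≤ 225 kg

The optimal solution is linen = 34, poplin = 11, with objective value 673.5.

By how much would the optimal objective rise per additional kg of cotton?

Both labor and cotton are binding at x*.
Dual feasibility on the basic columns requires 1·y_labor + 5·y_cotton = 13.5, 2·y_labor + 5·y_cotton = 19.5.
→ y_labor = 6 and y_cotton = 1.5.
Shadow price of cotton = 1.5.

1.5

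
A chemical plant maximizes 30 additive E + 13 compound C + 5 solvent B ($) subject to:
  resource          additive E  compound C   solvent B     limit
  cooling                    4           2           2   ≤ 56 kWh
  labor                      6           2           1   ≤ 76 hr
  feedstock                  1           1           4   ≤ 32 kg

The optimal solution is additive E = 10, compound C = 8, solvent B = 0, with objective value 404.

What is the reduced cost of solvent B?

Check each constraint at x*: cooling 56/56 (tight); labor 76/76 (tight); feedstock 18/32 (slack 14).
Slack constraints have shadow price 0 (complementary slackness).
From A_Bᵀ y = c: 4·y_cooling + 6·y_labor = 30; 2·y_cooling + 2·y_labor = 13.
Solving: y_cooling = 4.5, y_labor = 2.
Reduced cost of solvent B: c₃ − yᵀa₃ = 5 − (4.5·2 + 2·1) = 5 − 11 = -6.

-6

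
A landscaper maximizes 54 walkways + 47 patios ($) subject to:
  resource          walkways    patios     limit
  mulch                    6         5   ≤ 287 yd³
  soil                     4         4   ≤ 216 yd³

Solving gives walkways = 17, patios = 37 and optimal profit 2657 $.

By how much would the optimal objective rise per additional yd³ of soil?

3

At the optimum: mulch uses 287 of 287 (binding); soil uses 216 of 216 (binding).
From A_Bᵀ y = c: 6·y_mulch + 4·y_soil = 54; 5·y_mulch + 4·y_soil = 47.
Solving: y_mulch = 7, y_soil = 3.
Shadow price of soil = 3.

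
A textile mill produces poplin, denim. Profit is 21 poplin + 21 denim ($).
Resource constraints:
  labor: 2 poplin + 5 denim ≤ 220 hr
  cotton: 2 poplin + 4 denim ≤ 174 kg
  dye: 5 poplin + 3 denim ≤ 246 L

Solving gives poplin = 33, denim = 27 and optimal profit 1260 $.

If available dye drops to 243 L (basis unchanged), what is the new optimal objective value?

1251

Check each constraint at x*: labor 201/220 (slack 19); cotton 174/174 (tight); dye 246/246 (tight).
Slack constraints have shadow price 0 (complementary slackness).
The binding rows give the dual system: 2·y_cotton + 5·y_dye = 21 and 4·y_cotton + 3·y_dye = 21.
→ y_cotton = 3 and y_dye = 3.
Δz = y_dye·Δb = 3 × (-3) = -9, so new z* = 1260 − 9 = 1251.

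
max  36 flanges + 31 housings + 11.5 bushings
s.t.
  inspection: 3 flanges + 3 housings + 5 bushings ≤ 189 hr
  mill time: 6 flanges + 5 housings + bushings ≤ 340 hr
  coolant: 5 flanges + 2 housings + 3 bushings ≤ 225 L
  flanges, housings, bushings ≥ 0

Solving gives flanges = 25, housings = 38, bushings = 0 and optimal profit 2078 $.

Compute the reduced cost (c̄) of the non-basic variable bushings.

Binding: inspection and mill time. Non-binding: coolant (24 unused).
By complementary slackness, y = 0 for the non-binding constraint.
Dual feasibility on the basic columns requires 3·y_inspection + 6·y_mill time = 36, 3·y_inspection + 5·y_mill time = 31.
→ y_inspection = 2 and y_mill time = 5.
Reduced cost of bushings: c₃ − yᵀa₃ = 11.5 − (2·5 + 5·1) = 11.5 − 15 = -3.5.

-3.5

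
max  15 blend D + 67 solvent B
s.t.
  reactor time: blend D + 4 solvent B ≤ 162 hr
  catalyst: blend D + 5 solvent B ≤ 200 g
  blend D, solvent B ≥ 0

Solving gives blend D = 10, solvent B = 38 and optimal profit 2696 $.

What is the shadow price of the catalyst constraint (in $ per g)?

7

Check each constraint at x*: reactor time 162/162 (tight); catalyst 200/200 (tight).
Dual feasibility on the basic columns requires 1·y_reactor time + 1·y_catalyst = 15, 4·y_reactor time + 5·y_catalyst = 67.
→ y_reactor time = 8 and y_catalyst = 7.
Shadow price of catalyst = 7.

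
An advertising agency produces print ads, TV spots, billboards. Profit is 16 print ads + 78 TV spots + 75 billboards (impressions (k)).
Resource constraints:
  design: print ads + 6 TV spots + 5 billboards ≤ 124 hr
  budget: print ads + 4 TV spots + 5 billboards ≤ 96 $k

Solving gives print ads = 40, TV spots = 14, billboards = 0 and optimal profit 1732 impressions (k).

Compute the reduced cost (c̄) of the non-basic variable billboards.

Check each constraint at x*: design 124/124 (tight); budget 96/96 (tight).
From A_Bᵀ y = c: 1·y_design + 1·y_budget = 16; 6·y_design + 4·y_budget = 78.
This yields shadow prices y_design = 7, y_budget = 9.
Reduced cost of billboards: c₃ − yᵀa₃ = 75 − (7·5 + 9·5) = 75 − 80 = -5.

-5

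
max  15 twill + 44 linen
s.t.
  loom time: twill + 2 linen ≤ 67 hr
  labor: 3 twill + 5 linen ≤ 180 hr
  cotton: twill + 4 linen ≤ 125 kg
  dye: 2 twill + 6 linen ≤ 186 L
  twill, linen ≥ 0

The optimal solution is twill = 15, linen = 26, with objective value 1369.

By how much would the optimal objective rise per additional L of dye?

Binding: loom time and dye. Non-binding: labor (5 unused), cotton (6 unused).
Since labor, cotton are not tight, their duals are 0.
The binding rows give the dual system: 1·y_loom time + 2·y_dye = 15 and 2·y_loom time + 6·y_dye = 44.
This yields shadow prices y_loom time = 1, y_dye = 7.
Shadow price of dye = 7.

7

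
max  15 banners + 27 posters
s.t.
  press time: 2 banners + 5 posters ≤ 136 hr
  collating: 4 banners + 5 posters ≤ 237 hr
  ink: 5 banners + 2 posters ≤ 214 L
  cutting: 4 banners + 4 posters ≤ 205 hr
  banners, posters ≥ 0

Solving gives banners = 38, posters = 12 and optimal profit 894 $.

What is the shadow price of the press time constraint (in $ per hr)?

Binding: press time and ink. Non-binding: collating (25 unused), cutting (5 unused).
Slack constraints have shadow price 0 (complementary slackness).
The binding rows give the dual system: 2·y_press time + 5·y_ink = 15 and 5·y_press time + 2·y_ink = 27.
→ y_press time = 5 and y_ink = 1.
Shadow price of press time = 5.

5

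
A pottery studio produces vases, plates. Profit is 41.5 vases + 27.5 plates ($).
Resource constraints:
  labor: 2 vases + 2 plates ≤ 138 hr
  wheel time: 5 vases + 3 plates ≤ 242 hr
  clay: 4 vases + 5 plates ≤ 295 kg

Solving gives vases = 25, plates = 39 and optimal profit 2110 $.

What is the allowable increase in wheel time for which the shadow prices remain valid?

65

Binding constraints: wheel time, clay. The basis is B = [[5,3],[4,5]] with det 13.
Per unit increase in wheel time, x* moves by d = (0.3846, -0.3077).
The basis stays optimal until labor becomes binding; allowable increase = 65 hr.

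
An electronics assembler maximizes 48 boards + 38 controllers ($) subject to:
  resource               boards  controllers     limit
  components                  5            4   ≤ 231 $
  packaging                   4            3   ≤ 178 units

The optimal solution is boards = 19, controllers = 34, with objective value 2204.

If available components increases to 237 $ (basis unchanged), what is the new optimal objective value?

2252

Both components and packaging are binding at x*.
Dual feasibility on the basic columns requires 5·y_components + 4·y_packaging = 48, 4·y_components + 3·y_packaging = 38.
This yields shadow prices y_components = 8, y_packaging = 2.
Δz = y_components·Δb = 8 × (6) = 48, so new z* = 2204 + 48 = 2252.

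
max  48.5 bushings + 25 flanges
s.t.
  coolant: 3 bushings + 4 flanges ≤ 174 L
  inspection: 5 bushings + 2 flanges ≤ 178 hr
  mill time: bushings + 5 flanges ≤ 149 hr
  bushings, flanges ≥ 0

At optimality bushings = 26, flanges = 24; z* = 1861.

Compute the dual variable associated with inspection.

Check each constraint at x*: coolant 174/174 (tight); inspection 178/178 (tight); mill time 146/149 (slack 3).
Slack constraints have shadow price 0 (complementary slackness).
The binding rows give the dual system: 3·y_coolant + 5·y_inspection = 48.5 and 4·y_coolant + 2·y_inspection = 25.
This yields shadow prices y_coolant = 2, y_inspection = 8.5.
Shadow price of inspection = 8.5.

8.5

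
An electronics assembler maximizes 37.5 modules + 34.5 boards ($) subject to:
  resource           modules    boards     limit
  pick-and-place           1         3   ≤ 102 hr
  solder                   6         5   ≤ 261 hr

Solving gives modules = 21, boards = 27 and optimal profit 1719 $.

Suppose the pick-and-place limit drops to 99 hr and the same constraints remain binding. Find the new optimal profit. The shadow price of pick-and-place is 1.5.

Δb = -3, so new z* = 1719 + (1.5)·(-3) = 1719 − 4.5 = 1714.5.

1714.5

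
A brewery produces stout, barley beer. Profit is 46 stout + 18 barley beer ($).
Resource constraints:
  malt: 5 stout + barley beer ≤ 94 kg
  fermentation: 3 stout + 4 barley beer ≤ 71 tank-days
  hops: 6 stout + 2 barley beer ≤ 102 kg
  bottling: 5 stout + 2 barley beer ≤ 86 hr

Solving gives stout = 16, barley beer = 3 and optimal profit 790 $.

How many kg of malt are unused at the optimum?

malt used = 5·16 + 1·3 = 83; slack = 94 − 83 = 11.

11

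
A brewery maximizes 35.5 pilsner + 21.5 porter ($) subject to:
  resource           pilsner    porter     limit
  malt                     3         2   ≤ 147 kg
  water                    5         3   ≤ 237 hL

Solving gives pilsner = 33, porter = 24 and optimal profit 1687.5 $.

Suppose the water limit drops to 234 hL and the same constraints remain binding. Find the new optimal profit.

Both malt and water are binding at x*.
From A_Bᵀ y = c: 3·y_malt + 5·y_water = 35.5; 2·y_malt + 3·y_water = 21.5.
Solving: y_malt = 1, y_water = 6.5.
Δz = y_water·Δb = 6.5 × (-3) = -19.5, so new z* = 1687.5 − 19.5 = 1668.

1668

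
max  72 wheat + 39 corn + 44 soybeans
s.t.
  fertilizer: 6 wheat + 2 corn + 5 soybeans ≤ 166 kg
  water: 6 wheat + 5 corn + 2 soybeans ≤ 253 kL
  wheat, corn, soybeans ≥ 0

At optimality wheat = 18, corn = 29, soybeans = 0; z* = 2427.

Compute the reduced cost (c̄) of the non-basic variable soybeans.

Both fertilizer and water are binding at x*.
The binding rows give the dual system: 6·y_fertilizer + 6·y_water = 72 and 2·y_fertilizer + 5·y_water = 39.
This yields shadow prices y_fertilizer = 7, y_water = 5.
Reduced cost of soybeans: c₃ − yᵀa₃ = 44 − (7·5 + 5·2) = 44 − 45 = -1.

-1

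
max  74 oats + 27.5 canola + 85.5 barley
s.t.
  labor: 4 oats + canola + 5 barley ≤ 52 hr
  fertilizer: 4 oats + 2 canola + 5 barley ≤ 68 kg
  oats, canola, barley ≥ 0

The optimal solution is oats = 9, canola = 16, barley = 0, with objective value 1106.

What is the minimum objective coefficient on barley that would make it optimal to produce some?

92.5

Check each constraint at x*: labor 52/52 (tight); fertilizer 68/68 (tight).
The binding rows give the dual system: 4·y_labor + 4·y_fertilizer = 74 and 1·y_labor + 2·y_fertilizer = 27.5.
→ y_labor = 9.5 and y_fertilizer = 9.
barley enters the basis when its profit ≥ yᵀa₃ = 9.5·5 + 9·5 = 92.5.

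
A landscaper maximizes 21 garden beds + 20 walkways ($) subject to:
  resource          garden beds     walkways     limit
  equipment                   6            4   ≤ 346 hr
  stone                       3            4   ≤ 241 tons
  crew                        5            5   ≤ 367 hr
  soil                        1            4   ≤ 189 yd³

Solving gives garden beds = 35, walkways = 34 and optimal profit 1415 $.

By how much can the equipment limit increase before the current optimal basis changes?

52.8

Binding constraints: equipment, stone. The basis is B = [[6,4],[3,4]] with det 12.
Per unit increase in equipment, x* moves by d = (0.3333, -0.25).
The basis stays optimal until crew becomes binding; allowable increase = 52.8 hr.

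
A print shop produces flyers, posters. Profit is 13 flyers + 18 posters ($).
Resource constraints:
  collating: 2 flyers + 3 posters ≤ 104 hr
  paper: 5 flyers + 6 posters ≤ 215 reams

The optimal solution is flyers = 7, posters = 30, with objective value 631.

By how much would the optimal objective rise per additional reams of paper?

1

At the optimum: collating uses 104 of 104 (binding); paper uses 215 of 215 (binding).
The binding rows give the dual system: 2·y_collating + 5·y_paper = 13 and 3·y_collating + 6·y_paper = 18.
→ y_collating = 4 and y_paper = 1.
Shadow price of paper = 1.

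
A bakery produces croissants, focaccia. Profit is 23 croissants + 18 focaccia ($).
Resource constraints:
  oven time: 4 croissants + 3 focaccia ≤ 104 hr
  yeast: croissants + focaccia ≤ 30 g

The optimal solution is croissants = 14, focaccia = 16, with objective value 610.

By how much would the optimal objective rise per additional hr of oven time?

5

Check each constraint at x*: oven time 104/104 (tight); yeast 30/30 (tight).
The binding rows give the dual system: 4·y_oven time + 1·y_yeast = 23 and 3·y_oven time + 1·y_yeast = 18.
This yields shadow prices y_oven time = 5, y_yeast = 3.
Shadow price of oven time = 5.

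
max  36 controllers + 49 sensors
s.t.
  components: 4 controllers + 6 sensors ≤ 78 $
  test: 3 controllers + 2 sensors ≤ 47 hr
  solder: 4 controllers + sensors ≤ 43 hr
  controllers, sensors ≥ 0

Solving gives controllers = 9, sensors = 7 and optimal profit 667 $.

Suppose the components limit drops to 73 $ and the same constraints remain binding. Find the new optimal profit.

627

Check each constraint at x*: components 78/78 (tight); test 41/47 (slack 6); solder 43/43 (tight).
Since test is not tight, its dual is 0.
From A_Bᵀ y = c: 4·y_components + 4·y_solder = 36; 6·y_components + 1·y_solder = 49.
→ y_components = 8 and y_solder = 1.
Δz = y_components·Δb = 8 × (-5) = -40, so new z* = 667 − 40 = 627.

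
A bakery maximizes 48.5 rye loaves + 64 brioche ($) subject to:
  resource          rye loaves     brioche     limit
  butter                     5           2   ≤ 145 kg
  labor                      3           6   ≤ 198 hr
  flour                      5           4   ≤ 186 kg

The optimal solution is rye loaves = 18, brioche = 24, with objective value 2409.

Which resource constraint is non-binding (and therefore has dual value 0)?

butter

butter: 138/145 (slack 7)
labor: 198/198 (binding)
flour: 186/186 (binding)
By complementary slackness, a constraint with positive slack has shadow price 0 → butter.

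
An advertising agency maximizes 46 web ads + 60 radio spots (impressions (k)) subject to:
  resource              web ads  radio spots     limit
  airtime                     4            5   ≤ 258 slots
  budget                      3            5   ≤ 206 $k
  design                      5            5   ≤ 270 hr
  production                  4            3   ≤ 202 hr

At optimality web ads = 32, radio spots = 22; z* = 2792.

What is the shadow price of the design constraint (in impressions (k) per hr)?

5

Binding: budget and design. Non-binding: airtime (20 unused), production (8 unused).
Since airtime, production are not tight, their duals are 0.
Dual feasibility on the basic columns requires 3·y_budget + 5·y_design = 46, 5·y_budget + 5·y_design = 60.
This yields shadow prices y_budget = 7, y_design = 5.
Shadow price of design = 5.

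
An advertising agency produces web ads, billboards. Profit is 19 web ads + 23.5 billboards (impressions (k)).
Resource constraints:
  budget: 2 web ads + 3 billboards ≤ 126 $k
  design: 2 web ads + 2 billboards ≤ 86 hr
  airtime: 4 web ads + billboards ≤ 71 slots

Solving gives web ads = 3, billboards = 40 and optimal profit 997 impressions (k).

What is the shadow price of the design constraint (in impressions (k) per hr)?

5

At the optimum: budget uses 126 of 126 (binding); design uses 86 of 86 (binding); airtime uses 52 of 71 (slack = 19).
Slack constraints have shadow price 0 (complementary slackness).
From A_Bᵀ y = c: 2·y_budget + 2·y_design = 19; 3·y_budget + 2·y_design = 23.5.
This yields shadow prices y_budget = 4.5, y_design = 5.
Shadow price of design = 5.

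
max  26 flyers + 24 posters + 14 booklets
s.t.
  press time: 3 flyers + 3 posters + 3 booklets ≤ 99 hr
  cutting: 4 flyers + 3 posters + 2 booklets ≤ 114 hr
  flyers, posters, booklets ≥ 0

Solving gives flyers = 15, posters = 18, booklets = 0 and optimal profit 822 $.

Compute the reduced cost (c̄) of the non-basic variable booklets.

-8

At the optimum: press time uses 99 of 99 (binding); cutting uses 114 of 114 (binding).
The binding rows give the dual system: 3·y_press time + 4·y_cutting = 26 and 3·y_press time + 3·y_cutting = 24.
Solving: y_press time = 6, y_cutting = 2.
Reduced cost of booklets: c₃ − yᵀa₃ = 14 − (6·3 + 2·2) = 14 − 22 = -8.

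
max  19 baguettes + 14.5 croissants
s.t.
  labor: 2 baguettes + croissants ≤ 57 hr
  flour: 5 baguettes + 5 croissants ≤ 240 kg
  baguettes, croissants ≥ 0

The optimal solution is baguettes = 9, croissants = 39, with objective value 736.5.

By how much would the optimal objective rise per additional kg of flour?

Check each constraint at x*: labor 57/57 (tight); flour 240/240 (tight).
Dual feasibility on the basic columns requires 2·y_labor + 5·y_flour = 19, 1·y_labor + 5·y_flour = 14.5.
This yields shadow prices y_labor = 4.5, y_flour = 2.
Shadow price of flour = 2.

2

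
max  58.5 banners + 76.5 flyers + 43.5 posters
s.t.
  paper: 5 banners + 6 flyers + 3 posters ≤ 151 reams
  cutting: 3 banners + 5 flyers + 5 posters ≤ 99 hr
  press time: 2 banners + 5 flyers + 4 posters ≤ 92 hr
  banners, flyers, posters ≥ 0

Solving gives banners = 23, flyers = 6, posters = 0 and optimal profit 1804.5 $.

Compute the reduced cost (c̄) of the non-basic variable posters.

Check each constraint at x*: paper 151/151 (tight); cutting 99/99 (tight); press time 76/92 (slack 16).
Slack constraints have shadow price 0 (complementary slackness).
From A_Bᵀ y = c: 5·y_paper + 3·y_cutting = 58.5; 6·y_paper + 5·y_cutting = 76.5.
This yields shadow prices y_paper = 9, y_cutting = 4.5.
Reduced cost of posters: c₃ − yᵀa₃ = 43.5 − (9·3 + 4.5·5) = 43.5 − 49.5 = -6.

-6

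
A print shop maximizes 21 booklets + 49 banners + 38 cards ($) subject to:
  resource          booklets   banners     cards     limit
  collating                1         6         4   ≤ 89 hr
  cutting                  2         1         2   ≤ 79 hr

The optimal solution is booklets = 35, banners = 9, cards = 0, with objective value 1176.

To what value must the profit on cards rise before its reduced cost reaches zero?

42

Both collating and cutting are binding at x*.
The binding rows give the dual system: 1·y_collating + 2·y_cutting = 21 and 6·y_collating + 1·y_cutting = 49.
This yields shadow prices y_collating = 7, y_cutting = 7.
cards enters the basis when its profit ≥ yᵀa₃ = 7·4 + 7·2 = 42.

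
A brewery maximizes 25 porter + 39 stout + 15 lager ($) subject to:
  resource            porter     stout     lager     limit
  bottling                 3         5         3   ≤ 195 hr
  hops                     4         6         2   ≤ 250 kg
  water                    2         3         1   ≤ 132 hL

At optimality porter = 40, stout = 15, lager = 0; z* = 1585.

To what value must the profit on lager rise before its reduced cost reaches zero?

17

At the optimum: bottling uses 195 of 195 (binding); hops uses 250 of 250 (binding); water uses 125 of 132 (slack = 7).
Since water is not tight, its dual is 0.
The binding rows give the dual system: 3·y_bottling + 4·y_hops = 25 and 5·y_bottling + 6·y_hops = 39.
→ y_bottling = 3 and y_hops = 4.
lager enters the basis when its profit ≥ yᵀa₃ = 3·3 + 4·2 = 17.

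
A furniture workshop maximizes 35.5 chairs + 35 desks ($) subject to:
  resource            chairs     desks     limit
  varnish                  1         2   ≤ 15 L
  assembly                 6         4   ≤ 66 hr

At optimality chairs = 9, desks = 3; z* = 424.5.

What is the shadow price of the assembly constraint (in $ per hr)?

At the optimum: varnish uses 15 of 15 (binding); assembly uses 66 of 66 (binding).
From A_Bᵀ y = c: 1·y_varnish + 6·y_assembly = 35.5; 2·y_varnish + 4·y_assembly = 35.
This yields shadow prices y_varnish = 8.5, y_assembly = 4.5.
Shadow price of assembly = 4.5.

4.5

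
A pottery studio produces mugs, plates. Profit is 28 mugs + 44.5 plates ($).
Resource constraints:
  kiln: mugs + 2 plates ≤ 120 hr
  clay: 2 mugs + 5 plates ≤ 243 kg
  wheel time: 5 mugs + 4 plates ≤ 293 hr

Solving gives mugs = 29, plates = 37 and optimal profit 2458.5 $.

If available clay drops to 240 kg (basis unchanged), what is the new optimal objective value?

2439

At the optimum: kiln uses 103 of 120 (slack = 17); clay uses 243 of 243 (binding); wheel time uses 293 of 293 (binding).
Slack constraints have shadow price 0 (complementary slackness).
From A_Bᵀ y = c: 2·y_clay + 5·y_wheel time = 28; 5·y_clay + 4·y_wheel time = 44.5.
This yields shadow prices y_clay = 6.5, y_wheel time = 3.
Δz = y_clay·Δb = 6.5 × (-3) = -19.5, so new z* = 2458.5 − 19.5 = 2439.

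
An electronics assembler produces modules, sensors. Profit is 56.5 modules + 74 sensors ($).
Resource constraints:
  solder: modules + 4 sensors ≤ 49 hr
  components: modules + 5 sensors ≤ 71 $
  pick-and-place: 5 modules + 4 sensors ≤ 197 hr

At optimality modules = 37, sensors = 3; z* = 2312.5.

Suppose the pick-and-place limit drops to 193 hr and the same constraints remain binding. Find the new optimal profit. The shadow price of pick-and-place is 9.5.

Δb = -4, so new z* = 2312.5 + (9.5)·(-4) = 2312.5 − 38 = 2274.5.

2274.5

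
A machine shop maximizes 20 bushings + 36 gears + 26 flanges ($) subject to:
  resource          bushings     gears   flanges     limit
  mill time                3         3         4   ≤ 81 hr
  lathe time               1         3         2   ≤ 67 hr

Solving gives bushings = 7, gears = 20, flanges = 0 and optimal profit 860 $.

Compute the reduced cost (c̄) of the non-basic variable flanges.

-6

At the optimum: mill time uses 81 of 81 (binding); lathe time uses 67 of 67 (binding).
The binding rows give the dual system: 3·y_mill time + 1·y_lathe time = 20 and 3·y_mill time + 3·y_lathe time = 36.
→ y_mill time = 4 and y_lathe time = 8.
Reduced cost of flanges: c₃ − yᵀa₃ = 26 − (4·4 + 8·2) = 26 − 32 = -6.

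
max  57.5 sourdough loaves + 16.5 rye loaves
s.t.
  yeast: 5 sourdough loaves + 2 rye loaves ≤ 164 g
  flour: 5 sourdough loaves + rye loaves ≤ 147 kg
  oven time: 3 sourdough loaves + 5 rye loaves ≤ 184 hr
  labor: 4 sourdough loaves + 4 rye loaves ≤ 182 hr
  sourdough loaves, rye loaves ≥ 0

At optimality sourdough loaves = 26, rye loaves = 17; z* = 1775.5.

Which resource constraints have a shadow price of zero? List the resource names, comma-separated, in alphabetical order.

labor, oven time

yeast: 164/164 (binding)
flour: 147/147 (binding)
oven time: 163/184 (slack 21)
labor: 172/182 (slack 10)
By complementary slackness, a constraint with positive slack has shadow price 0 → labor, oven time.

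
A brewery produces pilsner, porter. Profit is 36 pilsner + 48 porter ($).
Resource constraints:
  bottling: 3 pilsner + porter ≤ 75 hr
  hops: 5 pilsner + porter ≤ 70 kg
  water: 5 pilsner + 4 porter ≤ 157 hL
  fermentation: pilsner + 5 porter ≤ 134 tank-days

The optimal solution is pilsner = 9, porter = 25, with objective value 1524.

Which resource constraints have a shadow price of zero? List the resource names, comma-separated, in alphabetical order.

bottling: 52/75 (slack 23)
hops: 70/70 (binding)
water: 145/157 (slack 12)
fermentation: 134/134 (binding)
By complementary slackness, a constraint with positive slack has shadow price 0 → bottling, water.

bottling, water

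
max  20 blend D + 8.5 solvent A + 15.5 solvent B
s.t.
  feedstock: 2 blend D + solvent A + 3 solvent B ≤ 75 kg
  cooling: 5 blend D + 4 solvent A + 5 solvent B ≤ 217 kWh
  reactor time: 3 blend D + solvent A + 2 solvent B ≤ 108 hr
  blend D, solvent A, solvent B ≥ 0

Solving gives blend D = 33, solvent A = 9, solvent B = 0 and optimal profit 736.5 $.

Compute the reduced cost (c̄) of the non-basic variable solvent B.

At the optimum: feedstock uses 75 of 75 (binding); cooling uses 201 of 217 (slack = 16); reactor time uses 108 of 108 (binding).
Since cooling is not tight, its dual is 0.
From A_Bᵀ y = c: 2·y_feedstock + 3·y_reactor time = 20; 1·y_feedstock + 1·y_reactor time = 8.5.
This yields shadow prices y_feedstock = 5.5, y_reactor time = 3.
Reduced cost of solvent B: c₃ − yᵀa₃ = 15.5 − (5.5·3 + 3·2) = 15.5 − 22.5 = -7.

-7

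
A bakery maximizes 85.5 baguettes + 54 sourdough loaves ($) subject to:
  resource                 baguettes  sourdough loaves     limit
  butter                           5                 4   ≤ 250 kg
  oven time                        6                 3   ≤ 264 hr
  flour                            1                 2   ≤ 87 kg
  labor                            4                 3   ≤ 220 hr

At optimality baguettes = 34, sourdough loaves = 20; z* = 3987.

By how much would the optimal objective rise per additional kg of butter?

7.5

Binding: butter and oven time. Non-binding: flour (13 unused), labor (24 unused).
By complementary slackness, y = 0 for the non-binding constraints.
The binding rows give the dual system: 5·y_butter + 6·y_oven time = 85.5 and 4·y_butter + 3·y_oven time = 54.
This yields shadow prices y_butter = 7.5, y_oven time = 8.
Shadow price of butter = 7.5.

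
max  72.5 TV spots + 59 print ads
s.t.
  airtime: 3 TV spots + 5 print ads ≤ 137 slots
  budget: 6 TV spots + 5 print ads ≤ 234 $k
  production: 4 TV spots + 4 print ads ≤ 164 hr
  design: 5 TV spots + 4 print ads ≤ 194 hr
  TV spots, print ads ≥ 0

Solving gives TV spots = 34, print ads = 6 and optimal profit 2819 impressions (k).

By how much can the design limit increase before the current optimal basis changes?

1

Binding constraints: budget, design. The basis is B = [[6,5],[5,4]] with det -1.
Per unit increase in design, x* moves by d = (5, -6).
The basis stays optimal until print ads reaches 0; allowable increase = 1 hr.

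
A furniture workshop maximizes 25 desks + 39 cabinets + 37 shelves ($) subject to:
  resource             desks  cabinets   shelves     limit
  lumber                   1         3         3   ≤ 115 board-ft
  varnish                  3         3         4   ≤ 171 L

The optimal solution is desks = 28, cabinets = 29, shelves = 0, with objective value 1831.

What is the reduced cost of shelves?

-8

Check each constraint at x*: lumber 115/115 (tight); varnish 171/171 (tight).
From A_Bᵀ y = c: 1·y_lumber + 3·y_varnish = 25; 3·y_lumber + 3·y_varnish = 39.
→ y_lumber = 7 and y_varnish = 6.
Reduced cost of shelves: c₃ − yᵀa₃ = 37 − (7·3 + 6·4) = 37 − 45 = -8.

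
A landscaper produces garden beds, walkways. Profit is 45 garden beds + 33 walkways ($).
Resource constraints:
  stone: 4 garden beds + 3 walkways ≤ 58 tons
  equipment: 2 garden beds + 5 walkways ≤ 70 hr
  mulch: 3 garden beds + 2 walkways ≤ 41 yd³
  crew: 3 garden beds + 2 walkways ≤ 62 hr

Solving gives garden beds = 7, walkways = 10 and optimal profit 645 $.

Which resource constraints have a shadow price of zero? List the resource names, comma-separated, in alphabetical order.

crew, equipment

stone: 58/58 (binding)
equipment: 64/70 (slack 6)
mulch: 41/41 (binding)
crew: 41/62 (slack 21)
By complementary slackness, a constraint with positive slack has shadow price 0 → crew, equipment.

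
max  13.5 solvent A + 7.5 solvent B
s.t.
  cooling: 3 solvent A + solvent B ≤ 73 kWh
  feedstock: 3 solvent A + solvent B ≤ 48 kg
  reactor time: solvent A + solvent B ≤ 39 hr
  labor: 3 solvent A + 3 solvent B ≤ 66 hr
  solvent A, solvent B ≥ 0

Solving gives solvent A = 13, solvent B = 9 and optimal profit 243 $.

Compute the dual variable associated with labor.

1.5

At the optimum: cooling uses 48 of 73 (slack = 25); feedstock uses 48 of 48 (binding); reactor time uses 22 of 39 (slack = 17); labor uses 66 of 66 (binding).
Slack constraints have shadow price 0 (complementary slackness).
Dual feasibility on the basic columns requires 3·y_feedstock + 3·y_labor = 13.5, 1·y_feedstock + 3·y_labor = 7.5.
→ y_feedstock = 3 and y_labor = 1.5.
Shadow price of labor = 1.5.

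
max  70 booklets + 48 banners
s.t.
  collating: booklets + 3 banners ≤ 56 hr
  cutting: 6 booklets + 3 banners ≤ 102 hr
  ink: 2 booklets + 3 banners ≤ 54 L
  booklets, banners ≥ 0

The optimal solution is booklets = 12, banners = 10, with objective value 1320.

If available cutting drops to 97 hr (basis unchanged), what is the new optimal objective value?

1272.5

At the optimum: collating uses 42 of 56 (slack = 14); cutting uses 102 of 102 (binding); ink uses 54 of 54 (binding).
Since collating is not tight, its dual is 0.
From A_Bᵀ y = c: 6·y_cutting + 2·y_ink = 70; 3·y_cutting + 3·y_ink = 48.
→ y_cutting = 9.5 and y_ink = 6.5.
Δz = y_cutting·Δb = 9.5 × (-5) = -47.5, so new z* = 1320 − 47.5 = 1272.5.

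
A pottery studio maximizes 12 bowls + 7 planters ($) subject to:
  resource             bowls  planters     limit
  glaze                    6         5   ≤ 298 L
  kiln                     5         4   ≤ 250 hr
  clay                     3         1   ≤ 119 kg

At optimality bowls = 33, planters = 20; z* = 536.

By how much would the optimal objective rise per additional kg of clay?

Check each constraint at x*: glaze 298/298 (tight); kiln 245/250 (slack 5); clay 119/119 (tight).
By complementary slackness, y = 0 for the non-binding constraint.
Dual feasibility on the basic columns requires 6·y_glaze + 3·y_clay = 12, 5·y_glaze + 1·y_clay = 7.
→ y_glaze = 1 and y_clay = 2.
Shadow price of clay = 2.

2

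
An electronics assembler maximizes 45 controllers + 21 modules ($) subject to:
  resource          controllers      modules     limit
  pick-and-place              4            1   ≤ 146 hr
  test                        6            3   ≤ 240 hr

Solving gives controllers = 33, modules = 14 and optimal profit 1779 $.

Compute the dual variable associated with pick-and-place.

At the optimum: pick-and-place uses 146 of 146 (binding); test uses 240 of 240 (binding).
Dual feasibility on the basic columns requires 4·y_pick-and-place + 6·y_test = 45, 1·y_pick-and-place + 3·y_test = 21.
This yields shadow prices y_pick-and-place = 1.5, y_test = 6.5.
Shadow price of pick-and-place = 1.5.

1.5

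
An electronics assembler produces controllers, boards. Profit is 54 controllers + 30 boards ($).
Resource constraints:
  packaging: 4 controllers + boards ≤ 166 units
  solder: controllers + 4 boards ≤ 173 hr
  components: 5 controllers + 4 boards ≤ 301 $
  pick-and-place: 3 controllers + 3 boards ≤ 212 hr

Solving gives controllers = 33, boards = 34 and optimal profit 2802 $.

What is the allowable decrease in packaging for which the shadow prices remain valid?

2.75

Binding constraints: packaging, components. The basis is B = [[4,1],[5,4]] with det 11.
Per unit decrease in packaging, x* moves by d = (-0.3636, 0.4545).
The basis stays optimal until solder becomes binding; allowable decrease = 2.75 units.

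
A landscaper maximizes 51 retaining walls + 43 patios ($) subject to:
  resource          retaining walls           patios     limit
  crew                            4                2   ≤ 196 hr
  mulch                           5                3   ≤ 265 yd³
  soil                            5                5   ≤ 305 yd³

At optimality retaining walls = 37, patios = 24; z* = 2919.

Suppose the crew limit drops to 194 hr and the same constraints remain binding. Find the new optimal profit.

Check each constraint at x*: crew 196/196 (tight); mulch 257/265 (slack 8); soil 305/305 (tight).
Slack constraints have shadow price 0 (complementary slackness).
From A_Bᵀ y = c: 4·y_crew + 5·y_soil = 51; 2·y_crew + 5·y_soil = 43.
This yields shadow prices y_crew = 4, y_soil = 7.
Δz = y_crew·Δb = 4 × (-2) = -8, so new z* = 2919 − 8 = 2911.

2911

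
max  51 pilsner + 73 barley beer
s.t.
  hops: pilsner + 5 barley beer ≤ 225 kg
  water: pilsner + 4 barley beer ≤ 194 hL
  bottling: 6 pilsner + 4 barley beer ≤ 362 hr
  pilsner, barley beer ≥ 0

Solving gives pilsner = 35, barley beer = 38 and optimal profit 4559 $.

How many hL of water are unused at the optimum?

water used = 1·35 + 4·38 = 187; slack = 194 − 187 = 7.

7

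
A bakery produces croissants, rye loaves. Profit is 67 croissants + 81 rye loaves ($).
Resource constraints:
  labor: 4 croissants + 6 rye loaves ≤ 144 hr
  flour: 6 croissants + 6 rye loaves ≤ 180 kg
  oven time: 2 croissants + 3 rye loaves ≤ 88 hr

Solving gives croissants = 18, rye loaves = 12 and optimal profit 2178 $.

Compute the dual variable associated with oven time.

0

Binding: labor and flour. Non-binding: oven time (16 unused).
Slack constraints have shadow price 0 (complementary slackness).
Dual feasibility on the basic columns requires 4·y_labor + 6·y_flour = 67, 6·y_labor + 6·y_flour = 81.
Solving: y_labor = 7, y_flour = 6.5.
Shadow price of oven time = 0.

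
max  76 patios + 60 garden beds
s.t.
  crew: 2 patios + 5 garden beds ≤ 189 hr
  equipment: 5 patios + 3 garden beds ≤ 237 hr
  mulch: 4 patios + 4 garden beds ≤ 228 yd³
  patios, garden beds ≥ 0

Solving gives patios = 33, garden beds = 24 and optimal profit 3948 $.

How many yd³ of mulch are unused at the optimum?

0

mulch used = 4·33 + 4·24 = 228; slack = 228 − 228 = 0.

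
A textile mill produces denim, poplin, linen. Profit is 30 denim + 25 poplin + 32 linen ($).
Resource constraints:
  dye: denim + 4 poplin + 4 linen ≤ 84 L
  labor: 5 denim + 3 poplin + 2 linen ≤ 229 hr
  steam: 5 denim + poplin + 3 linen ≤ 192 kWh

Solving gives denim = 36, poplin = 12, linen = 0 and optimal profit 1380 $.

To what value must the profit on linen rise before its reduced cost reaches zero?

At the optimum: dye uses 84 of 84 (binding); labor uses 216 of 229 (slack = 13); steam uses 192 of 192 (binding).
Since labor is not tight, its dual is 0.
Dual feasibility on the basic columns requires 1·y_dye + 5·y_steam = 30, 4·y_dye + 1·y_steam = 25.
→ y_dye = 5 and y_steam = 5.
linen enters the basis when its profit ≥ yᵀa₃ = 5·4 + 5·3 = 35.

35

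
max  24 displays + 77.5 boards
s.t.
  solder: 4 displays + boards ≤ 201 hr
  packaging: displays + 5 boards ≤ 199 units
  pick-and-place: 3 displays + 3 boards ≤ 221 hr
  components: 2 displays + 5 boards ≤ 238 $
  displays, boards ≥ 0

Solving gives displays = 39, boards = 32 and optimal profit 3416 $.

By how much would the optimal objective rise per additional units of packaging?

7

Check each constraint at x*: solder 188/201 (slack 13); packaging 199/199 (tight); pick-and-place 213/221 (slack 8); components 238/238 (tight).
Since solder, pick-and-place are not tight, their duals are 0.
The binding rows give the dual system: 1·y_packaging + 2·y_components = 24 and 5·y_packaging + 5·y_components = 77.5.
This yields shadow prices y_packaging = 7, y_components = 8.5.
Shadow price of packaging = 7.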